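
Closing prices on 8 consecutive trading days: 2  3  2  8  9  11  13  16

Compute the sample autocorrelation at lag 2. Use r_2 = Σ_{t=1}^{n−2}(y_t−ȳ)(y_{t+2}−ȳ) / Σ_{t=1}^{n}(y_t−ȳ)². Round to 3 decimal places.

0.301

Mean ȳ = (2 + 3 + 2 + 8 + 9 + 11 + 13 + 16)/8 = 8.0000
Numerator Σ_{t=1}^{6}(y_t−ȳ)(y_{t+2}−ȳ) = 59.0000
Denominator Σ(y_t−ȳ)² = 196.0000
r_2 = 59.0000 / 196.0000 = 0.301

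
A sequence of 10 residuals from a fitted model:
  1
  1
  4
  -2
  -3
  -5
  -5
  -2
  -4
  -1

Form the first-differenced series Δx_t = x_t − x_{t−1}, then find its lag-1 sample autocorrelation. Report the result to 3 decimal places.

First differences Δx: 0, 3, -6, -1, -2, 0, 3, -2, 3
Mean of differences = -0.2222
Numerator Σ(Δx_t−Δx̄)(Δx_{t+1}−Δx̄) = -23.1605
Denominator Σ(Δx_t−Δx̄)² = 71.5556
r_1(Δx) = -23.1605 / 71.5556 = -0.324

-0.324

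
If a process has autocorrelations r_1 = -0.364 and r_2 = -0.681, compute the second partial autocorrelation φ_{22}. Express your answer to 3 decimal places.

-0.938

φ_{22} = (r_2 − r_1²) / (1 − r_1²)
r_1² = (-0.364)² = 0.132496
Numerator = -0.681 − 0.1325 = -0.8135; denominator = 1 − 0.1325 = 0.8675
φ_{22} = -0.8135 / 0.8675 = -0.938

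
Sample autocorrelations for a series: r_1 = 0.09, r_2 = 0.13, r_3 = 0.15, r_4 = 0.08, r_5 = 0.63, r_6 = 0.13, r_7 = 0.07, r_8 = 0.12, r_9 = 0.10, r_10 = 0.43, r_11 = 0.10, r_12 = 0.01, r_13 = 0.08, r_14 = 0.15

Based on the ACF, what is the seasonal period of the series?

The largest autocorrelation is r_5 = 0.63, with a weaker echo at lag 10 (0.43); the remaining lags stay at or below 0.15.
The dominant spike at lag 5 indicates a seasonal period of 5.

5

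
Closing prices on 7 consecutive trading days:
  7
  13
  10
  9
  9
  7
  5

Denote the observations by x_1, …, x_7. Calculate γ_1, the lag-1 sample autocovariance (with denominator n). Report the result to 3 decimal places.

Mean x̄ = (7 + 13 + 10 + 9 + 9 + 7 + 5)/7 = 8.5714
Deviations: -1.5714, 4.4286, 1.4286, 0.4286, 0.4286, -1.5714, -3.5714
Σ_{t=1}^{6}(x_t−x̄)(x_{t+1}−x̄) = 5.1020
γ_1 = 5.1020 / 7 = 0.729

0.729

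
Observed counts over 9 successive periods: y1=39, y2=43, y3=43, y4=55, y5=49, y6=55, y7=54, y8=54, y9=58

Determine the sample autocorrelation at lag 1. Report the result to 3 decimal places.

0.407

Mean ȳ = (39 + 43 + 43 + 55 + 49 + 55 + 54 + 54 + 58)/9 = 50.0000
Numerator Σ_{t=1}^{8}(y_t−ȳ)(y_{t+1}−ȳ) = 149.0000
Denominator Σ(y_t−ȳ)² = 366.0000
r_1 = 149.0000 / 366.0000 = 0.407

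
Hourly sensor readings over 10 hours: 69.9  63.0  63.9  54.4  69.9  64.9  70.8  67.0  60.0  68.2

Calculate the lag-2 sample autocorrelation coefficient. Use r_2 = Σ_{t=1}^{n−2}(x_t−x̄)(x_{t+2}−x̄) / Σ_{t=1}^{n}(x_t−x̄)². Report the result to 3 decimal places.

0.071

Mean x̄ = (69.9 + 63.0 + 63.9 + 54.4 + 69.9 + 64.9 + 70.8 + 67.0 + 60.0 + 68.2)/10 = 65.2000
Numerator Σ_{t=1}^{8}(x_t−x̄)(x_{t+2}−x̄) = 16.8400
Denominator Σ(x_t−x̄)² = 238.0800
r_2 = 16.8400 / 238.0800 = 0.071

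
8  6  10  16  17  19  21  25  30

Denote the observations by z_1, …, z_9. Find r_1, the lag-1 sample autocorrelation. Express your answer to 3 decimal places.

0.647

Mean z̄ = (8 + 6 + 10 + 16 + 17 + 19 + 21 + 25 + 30)/9 = 16.8889
Numerator Σ_{t=1}^{8}(z_t−z̄)(z_{t+1}−z̄) = 326.4321
Denominator Σ(z_t−z̄)² = 504.8889
r_1 = 326.4321 / 504.8889 = 0.647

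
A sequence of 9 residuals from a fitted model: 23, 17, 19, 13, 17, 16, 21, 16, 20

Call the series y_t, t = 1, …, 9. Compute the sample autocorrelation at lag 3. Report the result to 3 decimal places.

-0.581

Mean ȳ = (23 + 17 + 19 + 13 + 17 + 16 + 21 + 16 + 20)/9 = 18.0000
Numerator Σ_{t=1}^{6}(y_t−ȳ)(y_{t+3}−ȳ) = -43.0000
Denominator Σ(y_t−ȳ)² = 74.0000
r_3 = -43.0000 / 74.0000 = -0.581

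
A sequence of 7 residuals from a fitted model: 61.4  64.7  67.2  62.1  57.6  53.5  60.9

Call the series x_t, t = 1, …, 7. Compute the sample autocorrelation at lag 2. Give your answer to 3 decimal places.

-0.187

Mean x̄ = (61.4 + 64.7 + 67.2 + 62.1 + 57.6 + 53.5 + 60.9)/7 = 61.0571
Deviations from mean: 0.3429, 3.6429, 6.1429, 1.0429, -3.4571, -7.5571, -0.1571
Σ(x_t−x̄)(x_{t+2}−x̄) = (2.1061) + (3.7990) + (-21.2367) + (-7.8810) + (0.5433) = -22.6694
Denominator Σ(x_t−x̄)² = 121.2971
r_2 = -22.6694 / 121.2971 = -0.187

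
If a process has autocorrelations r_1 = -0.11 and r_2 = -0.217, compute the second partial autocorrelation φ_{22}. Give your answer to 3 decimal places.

φ_{22} = (r_2 − r_1²) / (1 − r_1²)
r_1² = (-0.11)² = 0.0121
Numerator = -0.217 − 0.0121 = -0.2291; denominator = 1 − 0.0121 = 0.9879
φ_{22} = -0.2291 / 0.9879 = -0.232

-0.232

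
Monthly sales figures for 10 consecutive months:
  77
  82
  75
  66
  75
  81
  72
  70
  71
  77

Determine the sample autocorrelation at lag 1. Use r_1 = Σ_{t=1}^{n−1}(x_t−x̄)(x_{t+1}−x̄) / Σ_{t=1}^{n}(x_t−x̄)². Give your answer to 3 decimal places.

Mean x̄ = (77 + 82 + 75 + 66 + 75 + 81 + 72 + 70 + 71 + 77)/10 = 74.6000
Numerator Σ_{t=1}^{9}(x_t−x̄)(x_{t+1}−x̄) = 19.6400
Denominator Σ(x_t−x̄)² = 222.4000
r_1 = 19.6400 / 222.4000 = 0.088

0.088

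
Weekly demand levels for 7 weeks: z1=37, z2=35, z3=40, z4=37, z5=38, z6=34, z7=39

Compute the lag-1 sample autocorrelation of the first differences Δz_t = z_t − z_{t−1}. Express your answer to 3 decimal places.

-0.653

First differences Δz: -2, 5, -3, 1, -4, 5
Mean of differences = 0.3333
Numerator Σ(Δz_t−Δz̄)(Δz_{t+1}−Δz̄) = -51.7778
Denominator Σ(Δz_t−Δz̄)² = 79.3333
r_1(Δz) = -51.7778 / 79.3333 = -0.653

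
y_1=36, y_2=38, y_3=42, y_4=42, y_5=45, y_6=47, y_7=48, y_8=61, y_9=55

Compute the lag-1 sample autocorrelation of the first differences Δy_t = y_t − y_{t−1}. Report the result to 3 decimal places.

First differences Δy: 2, 4, 0, 3, 2, 1, 13, -6
Mean of differences = 2.3750
Numerator Σ(Δy_t−Δȳ)(Δy_{t+1}−Δȳ) = -109.2656
Denominator Σ(Δy_t−Δȳ)² = 193.8750
r_1(Δy) = -109.2656 / 193.8750 = -0.564

-0.564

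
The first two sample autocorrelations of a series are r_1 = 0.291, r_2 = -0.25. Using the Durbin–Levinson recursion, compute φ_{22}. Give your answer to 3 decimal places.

φ_{22} = (r_2 − r_1²) / (1 − r_1²)
r_1² = (0.291)² = 0.084681
Numerator = -0.25 − 0.0847 = -0.3347; denominator = 1 − 0.0847 = 0.9153
φ_{22} = -0.3347 / 0.9153 = -0.366

-0.366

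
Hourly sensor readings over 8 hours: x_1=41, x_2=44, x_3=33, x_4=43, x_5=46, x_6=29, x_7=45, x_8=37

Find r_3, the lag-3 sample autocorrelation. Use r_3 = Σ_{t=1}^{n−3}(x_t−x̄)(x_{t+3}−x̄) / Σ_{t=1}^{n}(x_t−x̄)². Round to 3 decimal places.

0.388

Mean x̄ = (41 + 44 + 33 + 43 + 46 + 29 + 45 + 37)/8 = 39.7500
Deviations from mean: 1.2500, 4.2500, -6.7500, 3.2500, 6.2500, -10.7500, 5.2500, -2.7500
Numerator Σ_{t=1}^{5}(x_t−x̄)(x_{t+3}−x̄) = 103.0625
Denominator Σ(x_t−x̄)² = 265.5000
r_3 = 103.0625 / 265.5000 = 0.388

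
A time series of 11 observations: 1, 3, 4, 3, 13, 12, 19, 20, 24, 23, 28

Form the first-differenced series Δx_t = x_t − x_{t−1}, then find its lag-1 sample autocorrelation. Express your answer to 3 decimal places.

First differences Δx: 2, 1, -1, 10, -1, 7, 1, 4, -1, 5
Mean of differences = 2.7000
Numerator Σ(Δx_t−Δx̄)(Δx_{t+1}−Δx̄) = -85.2900
Denominator Σ(Δx_t−Δx̄)² = 126.1000
r_1(Δx) = -85.2900 / 126.1000 = -0.676

-0.676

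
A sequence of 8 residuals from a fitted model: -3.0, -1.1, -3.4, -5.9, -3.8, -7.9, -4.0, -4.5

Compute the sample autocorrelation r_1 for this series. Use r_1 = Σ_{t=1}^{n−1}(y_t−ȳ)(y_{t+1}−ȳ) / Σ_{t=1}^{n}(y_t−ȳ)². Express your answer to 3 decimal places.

Mean ȳ = (-3.0 − 1.1 − 3.4 − 5.9 − 3.8 − 7.9 − 4.0 − 4.5)/8 = -4.2000
Deviations from mean: 1.2000, 3.1000, 0.8000, -1.7000, 0.4000, -3.7000, 0.2000, -0.3000
Numerator Σ_{t=1}^{7}(y_t−ȳ)(y_{t+1}−ȳ) = 1.8800
Denominator Σ(y_t−ȳ)² = 28.5600
r_1 = 1.8800 / 28.5600 = 0.066

0.066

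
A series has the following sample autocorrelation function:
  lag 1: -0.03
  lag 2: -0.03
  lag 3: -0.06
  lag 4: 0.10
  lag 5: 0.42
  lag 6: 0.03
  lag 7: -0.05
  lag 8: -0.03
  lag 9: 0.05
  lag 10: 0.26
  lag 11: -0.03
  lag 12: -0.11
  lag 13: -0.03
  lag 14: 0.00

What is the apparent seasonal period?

The largest autocorrelation is r_5 = 0.42, with a weaker echo at lag 10 (0.26); the remaining lags stay at or below 0.10.
The dominant spike at lag 5 indicates a seasonal period of 5.

5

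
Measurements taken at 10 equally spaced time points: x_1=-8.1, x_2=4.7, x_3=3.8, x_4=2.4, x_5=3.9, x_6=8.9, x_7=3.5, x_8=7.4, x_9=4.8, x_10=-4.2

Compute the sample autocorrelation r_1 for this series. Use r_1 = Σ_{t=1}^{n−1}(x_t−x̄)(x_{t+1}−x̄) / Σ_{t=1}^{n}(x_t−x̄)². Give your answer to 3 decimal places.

Mean x̄ = (-8.1 + 4.7 + 3.8 + 2.4 + 3.9 + 8.9 + 3.5 + 7.4 + 4.8 − 4.2)/10 = 2.7100
Numerator Σ_{t=1}^{9}(x_t−x̄)(x_{t+1}−x̄) = -8.7281
Denominator Σ(x_t−x̄)² = 236.5690
r_1 = -8.7281 / 236.5690 = -0.037

-0.037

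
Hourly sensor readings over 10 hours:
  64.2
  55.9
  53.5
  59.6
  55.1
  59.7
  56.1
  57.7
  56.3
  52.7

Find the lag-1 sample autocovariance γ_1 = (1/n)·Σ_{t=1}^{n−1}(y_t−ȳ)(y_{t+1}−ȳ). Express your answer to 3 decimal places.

-2.362

Mean ȳ = (64.2 + 55.9 + 53.5 + 59.6 + 55.1 + 59.7 + 56.1 + 57.7 + 56.3 + 52.7)/10 = 57.0800
Σ_{t=1}^{9}(y_t−ȳ)(y_{t+1}−ȳ) = -23.6184
γ_1 = -23.6184 / 10 = -2.362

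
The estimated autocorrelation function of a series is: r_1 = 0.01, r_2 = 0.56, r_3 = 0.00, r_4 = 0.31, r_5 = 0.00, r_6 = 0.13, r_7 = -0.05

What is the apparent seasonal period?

2

The largest autocorrelation is r_2 = 0.56, with a weaker echo at lag 4 (0.31); the remaining lags stay at or below 0.13.
The dominant spike at lag 2 indicates a seasonal period of 2.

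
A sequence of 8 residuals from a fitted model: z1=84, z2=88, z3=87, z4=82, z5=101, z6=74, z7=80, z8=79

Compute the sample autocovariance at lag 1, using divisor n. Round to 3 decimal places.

Mean z̄ = (84 + 88 + 87 + 82 + 101 + 74 + 80 + 79)/8 = 84.3750
Σ_{t=1}^{7}(z_t−z̄)(z_{t+1}−z̄) = -141.1406
γ_1 = -141.1406 / 8 = -17.643

-17.643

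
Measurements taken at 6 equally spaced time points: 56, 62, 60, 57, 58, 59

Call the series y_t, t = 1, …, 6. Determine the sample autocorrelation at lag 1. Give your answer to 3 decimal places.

-0.248

Mean ȳ = (56 + 62 + 60 + 57 + 58 + 59)/6 = 58.6667
Deviations from mean: -2.6667, 3.3333, 1.3333, -1.6667, -0.6667, 0.3333
Σ(y_t−ȳ)(y_{t+1}−ȳ) = (-8.8889) + (4.4444) + (-2.2222) + (1.1111) + (-0.2222) = -5.7778
Denominator Σ(y_t−ȳ)² = 23.3333
r_1 = -5.7778 / 23.3333 = -0.248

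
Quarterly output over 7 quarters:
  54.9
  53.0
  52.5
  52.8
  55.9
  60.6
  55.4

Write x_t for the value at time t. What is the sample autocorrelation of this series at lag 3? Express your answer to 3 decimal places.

Mean x̄ = (54.9 + 53.0 + 52.5 + 52.8 + 55.9 + 60.6 + 55.4)/7 = 55.0143
Σ(x_t−x̄)(x_{t+3}−x̄) = (0.2531) + (-1.7841) + (-14.0441) + (-0.8541) = -16.4292
Denominator Σ(x_t−x̄)² = 47.4286
r_3 = -16.4292 / 47.4286 = -0.346

-0.346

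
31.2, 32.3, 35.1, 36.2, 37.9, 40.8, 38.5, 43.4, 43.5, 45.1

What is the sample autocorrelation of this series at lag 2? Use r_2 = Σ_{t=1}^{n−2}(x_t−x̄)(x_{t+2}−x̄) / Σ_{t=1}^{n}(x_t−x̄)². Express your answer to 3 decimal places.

0.385

Mean x̄ = (31.2 + 32.3 + 35.1 + 36.2 + 37.9 + 40.8 + 38.5 + 43.4 + 43.5 + 45.1)/10 = 38.4000
Numerator Σ_{t=1}^{8}(x_t−x̄)(x_{t+2}−x̄) = 79.5100
Denominator Σ(x_t−x̄)² = 206.7000
r_2 = 79.5100 / 206.7000 = 0.385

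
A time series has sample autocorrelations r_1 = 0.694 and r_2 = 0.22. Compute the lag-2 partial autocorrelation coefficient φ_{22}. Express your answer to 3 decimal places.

-0.505

φ_{22} = (r_2 − r_1²) / (1 − r_1²)
r_1² = (0.694)² = 0.481636
Numerator = 0.22 − 0.4816 = -0.2616; denominator = 1 − 0.4816 = 0.5184
φ_{22} = -0.2616 / 0.5184 = -0.505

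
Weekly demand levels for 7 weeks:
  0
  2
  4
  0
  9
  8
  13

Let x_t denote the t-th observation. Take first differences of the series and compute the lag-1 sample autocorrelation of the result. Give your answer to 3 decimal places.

-0.697

First differences Δx: 2, 2, -4, 9, -1, 5
Mean of differences = 2.1667
Numerator Σ(Δx_t−Δx̄)(Δx_{t+1}−Δx̄) = -71.6944
Denominator Σ(Δx_t−Δx̄)² = 102.8333
r_1(Δx) = -71.6944 / 102.8333 = -0.697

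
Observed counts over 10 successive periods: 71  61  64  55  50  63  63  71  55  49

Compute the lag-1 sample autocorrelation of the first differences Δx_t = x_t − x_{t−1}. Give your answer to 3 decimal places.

-0.189

First differences Δx: -10, 3, -9, -5, 13, 0, 8, -16, -6
Mean of differences = -2.4444
Numerator Σ(Δx_t−Δx̄)(Δx_{t+1}−Δx̄) = -129.6420
Denominator Σ(Δx_t−Δx̄)² = 686.2222
r_1(Δx) = -129.6420 / 686.2222 = -0.189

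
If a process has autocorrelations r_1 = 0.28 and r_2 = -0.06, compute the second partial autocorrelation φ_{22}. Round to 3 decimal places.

φ_{22} = (r_2 − r_1²) / (1 − r_1²)
r_1² = (0.28)² = 0.0784
Numerator = -0.06 − 0.0784 = -0.1384; denominator = 1 − 0.0784 = 0.9216
φ_{22} = -0.1384 / 0.9216 = -0.150

-0.150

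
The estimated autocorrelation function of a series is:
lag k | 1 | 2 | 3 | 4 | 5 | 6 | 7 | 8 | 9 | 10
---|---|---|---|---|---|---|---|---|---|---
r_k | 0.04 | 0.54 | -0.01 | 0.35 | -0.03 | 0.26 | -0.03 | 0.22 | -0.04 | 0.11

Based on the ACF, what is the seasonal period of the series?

2

The largest autocorrelation is r_2 = 0.54, with weaker echoes at lags 4 (0.35), 6 (0.26) and 8 (0.22); the remaining lags stay at or below 0.11.
The dominant spike at lag 2 indicates a seasonal period of 2.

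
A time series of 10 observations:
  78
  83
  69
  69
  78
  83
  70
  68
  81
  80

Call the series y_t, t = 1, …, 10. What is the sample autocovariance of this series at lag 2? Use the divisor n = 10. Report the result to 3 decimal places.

-25.792

Mean ȳ = (78 + 83 + 69 + 69 + 78 + 83 + 70 + 68 + 81 + 80)/10 = 75.9000
Σ_{t=1}^{8}(y_t−ȳ)(y_{t+2}−ȳ) = -257.9200
γ_2 = -257.9200 / 10 = -25.792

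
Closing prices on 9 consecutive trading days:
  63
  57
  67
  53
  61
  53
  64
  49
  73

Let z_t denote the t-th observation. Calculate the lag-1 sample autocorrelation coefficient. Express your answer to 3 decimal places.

Mean z̄ = (63 + 57 + 67 + 53 + 61 + 53 + 64 + 49 + 73)/9 = 60.0000
Numerator Σ_{t=1}^{8}(z_t−z̄)(z_{t+1}−z̄) = -308.0000
Denominator Σ(z_t−z̄)² = 472.0000
r_1 = -308.0000 / 472.0000 = -0.653

-0.653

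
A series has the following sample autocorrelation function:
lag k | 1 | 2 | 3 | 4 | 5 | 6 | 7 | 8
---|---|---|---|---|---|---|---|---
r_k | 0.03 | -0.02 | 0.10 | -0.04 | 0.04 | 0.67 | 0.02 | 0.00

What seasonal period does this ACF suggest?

6

The largest autocorrelation is r_6 = 0.67; the remaining lags stay at or below 0.10.
The dominant spike at lag 6 indicates a seasonal period of 6.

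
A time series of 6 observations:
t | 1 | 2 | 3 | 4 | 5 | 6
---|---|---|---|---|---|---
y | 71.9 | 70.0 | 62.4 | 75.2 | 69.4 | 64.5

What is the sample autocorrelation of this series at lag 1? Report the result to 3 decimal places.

Mean ȳ = (71.9 + 70.0 + 62.4 + 75.2 + 69.4 + 64.5)/6 = 68.9000
Σ(y_t−ȳ)(y_{t+1}−ȳ) = (3.3000) + (-7.1500) + (-40.9500) + (3.1500) + (-2.2000) = -43.8500
Denominator Σ(y_t−ȳ)² = 111.7600
r_1 = -43.8500 / 111.7600 = -0.392

-0.392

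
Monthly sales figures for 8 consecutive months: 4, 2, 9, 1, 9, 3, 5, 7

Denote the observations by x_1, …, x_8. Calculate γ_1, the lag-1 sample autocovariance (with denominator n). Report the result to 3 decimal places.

-6.125

Mean x̄ = (4 + 2 + 9 + 1 + 9 + 3 + 5 + 7)/8 = 5.0000
Σ_{t=1}^{7}(x_t−x̄)(x_{t+1}−x̄) = -49.0000
γ_1 = -49.0000 / 8 = -6.125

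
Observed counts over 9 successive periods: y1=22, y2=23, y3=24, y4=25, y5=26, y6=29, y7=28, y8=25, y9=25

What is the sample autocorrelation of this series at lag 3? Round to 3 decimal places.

-0.184

Mean ȳ = (22 + 23 + 24 + 25 + 26 + 29 + 28 + 25 + 25)/9 = 25.2222
Numerator Σ_{t=1}^{6}(y_t−ȳ)(y_{t+3}−ȳ) = -7.2593
Denominator Σ(y_t−ȳ)² = 39.5556
r_3 = -7.2593 / 39.5556 = -0.184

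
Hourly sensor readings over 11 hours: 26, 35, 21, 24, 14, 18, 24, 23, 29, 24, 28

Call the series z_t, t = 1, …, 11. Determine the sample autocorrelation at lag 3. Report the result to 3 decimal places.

-0.363

Mean z̄ = (26 + 35 + 21 + 24 + 14 + 18 + 24 + 23 + 29 + 24 + 28)/11 = 24.1818
Numerator Σ_{t=1}^{8}(z_t−z̄)(z_{t+3}−z̄) = -113.0083
Denominator Σ(z_t−z̄)² = 311.6364
r_3 = -113.0083 / 311.6364 = -0.363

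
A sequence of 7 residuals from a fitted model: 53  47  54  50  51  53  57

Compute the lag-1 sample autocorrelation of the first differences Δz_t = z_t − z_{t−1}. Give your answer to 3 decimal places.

-0.574

First differences Δz: -6, 7, -4, 1, 2, 4
Mean of differences = 0.6667
Numerator Σ(Δz_t−Δz̄)(Δz_{t+1}−Δz̄) = -68.4444
Denominator Σ(Δz_t−Δz̄)² = 119.3333
r_1(Δz) = -68.4444 / 119.3333 = -0.574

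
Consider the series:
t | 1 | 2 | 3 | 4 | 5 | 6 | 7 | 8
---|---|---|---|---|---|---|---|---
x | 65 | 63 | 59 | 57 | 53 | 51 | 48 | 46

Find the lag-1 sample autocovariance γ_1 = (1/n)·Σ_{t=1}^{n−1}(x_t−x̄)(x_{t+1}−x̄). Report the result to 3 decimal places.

26.836

Mean x̄ = (65 + 63 + 59 + 57 + 53 + 51 + 48 + 46)/8 = 55.2500
Deviations: 9.7500, 7.7500, 3.7500, 1.7500, -2.2500, -4.2500, -7.2500, -9.2500
Σ_{t=1}^{7}(x_t−x̄)(x_{t+1}−x̄) = 214.6875
γ_1 = 214.6875 / 8 = 26.836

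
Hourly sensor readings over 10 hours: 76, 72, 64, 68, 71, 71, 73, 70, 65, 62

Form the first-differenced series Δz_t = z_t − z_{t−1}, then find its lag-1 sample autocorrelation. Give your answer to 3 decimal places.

First differences Δz: -4, -8, 4, 3, 0, 2, -3, -5, -3
Mean of differences = -1.5556
Numerator Σ(Δz_t−Δz̄)(Δz_{t+1}−Δz̄) = 22.6914
Denominator Σ(Δz_t−Δz̄)² = 130.2222
r_1(Δz) = 22.6914 / 130.2222 = 0.174

0.174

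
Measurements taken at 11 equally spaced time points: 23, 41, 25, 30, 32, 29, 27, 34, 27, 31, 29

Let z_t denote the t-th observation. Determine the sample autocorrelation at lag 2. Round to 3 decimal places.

Mean z̄ = (23 + 41 + 25 + 30 + 32 + 29 + 27 + 34 + 27 + 31 + 29)/11 = 29.8182
Numerator Σ_{t=1}^{9}(z_t−z̄)(z_{t+2}−z̄) = 29.8430
Denominator Σ(z_t−z̄)² = 235.6364
r_2 = 29.8430 / 235.6364 = 0.127

0.127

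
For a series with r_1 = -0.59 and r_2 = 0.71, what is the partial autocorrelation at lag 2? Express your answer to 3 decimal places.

0.555

φ_{22} = (r_2 − r_1²) / (1 − r_1²)
r_1² = (-0.59)² = 0.3481
Numerator = 0.71 − 0.3481 = 0.3619; denominator = 1 − 0.3481 = 0.6519
φ_{22} = 0.3619 / 0.6519 = 0.555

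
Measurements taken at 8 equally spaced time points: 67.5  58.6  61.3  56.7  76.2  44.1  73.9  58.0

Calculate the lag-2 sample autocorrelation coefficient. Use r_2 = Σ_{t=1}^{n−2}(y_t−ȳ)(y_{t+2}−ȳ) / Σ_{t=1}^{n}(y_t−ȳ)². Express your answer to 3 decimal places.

0.453

Mean ȳ = (67.5 + 58.6 + 61.3 + 56.7 + 76.2 + 44.1 + 73.9 + 58.0)/8 = 62.0375
Numerator Σ_{t=1}^{6}(y_t−ȳ)(y_{t+2}−ȳ) = 340.0409
Denominator Σ(y_t−ȳ)² = 750.0388
r_2 = 340.0409 / 750.0388 = 0.453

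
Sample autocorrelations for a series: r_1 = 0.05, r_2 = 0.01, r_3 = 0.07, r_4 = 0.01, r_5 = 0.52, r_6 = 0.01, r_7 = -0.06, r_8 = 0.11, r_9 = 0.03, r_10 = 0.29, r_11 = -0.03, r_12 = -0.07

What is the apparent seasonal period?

The largest autocorrelation is r_5 = 0.52, with a weaker echo at lag 10 (0.29); the remaining lags stay at or below 0.11.
The dominant spike at lag 5 indicates a seasonal period of 5.

5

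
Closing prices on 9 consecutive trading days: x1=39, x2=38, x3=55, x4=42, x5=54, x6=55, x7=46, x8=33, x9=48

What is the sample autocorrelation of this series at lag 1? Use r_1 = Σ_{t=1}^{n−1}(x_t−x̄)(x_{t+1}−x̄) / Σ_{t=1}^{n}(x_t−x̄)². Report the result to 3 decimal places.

-0.072

Mean x̄ = (39 + 38 + 55 + 42 + 54 + 55 + 46 + 33 + 48)/9 = 45.5556
Numerator Σ_{t=1}^{8}(x_t−x̄)(x_{t+1}−x̄) = -37.7531
Denominator Σ(x_t−x̄)² = 526.2222
r_1 = -37.7531 / 526.2222 = -0.072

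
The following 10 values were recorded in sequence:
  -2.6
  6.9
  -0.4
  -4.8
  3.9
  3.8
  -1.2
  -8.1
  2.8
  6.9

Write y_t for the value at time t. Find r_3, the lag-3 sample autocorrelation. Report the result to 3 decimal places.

0.052

Mean ȳ = (-2.6 + 6.9 − 0.4 − 4.8 + 3.9 + 3.8 − 1.2 − 8.1 + 2.8 + 6.9)/10 = 0.7200
Σ(y_t−ȳ)(y_{t+3}−ȳ) = (18.3264) + (19.6524) + (-3.4496) + (10.5984) + (-28.0476) + (6.4064) + (-11.8656) = 11.6208
Denominator Σ(y_t−ȳ)² = 224.5360
r_3 = 11.6208 / 224.5360 = 0.052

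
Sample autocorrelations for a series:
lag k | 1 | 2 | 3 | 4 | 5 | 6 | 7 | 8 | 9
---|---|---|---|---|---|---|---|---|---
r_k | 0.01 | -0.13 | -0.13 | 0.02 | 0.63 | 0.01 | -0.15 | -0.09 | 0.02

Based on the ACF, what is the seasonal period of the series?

The largest autocorrelation is r_5 = 0.63; the remaining lags stay at or below 0.02.
The dominant spike at lag 5 indicates a seasonal period of 5.

5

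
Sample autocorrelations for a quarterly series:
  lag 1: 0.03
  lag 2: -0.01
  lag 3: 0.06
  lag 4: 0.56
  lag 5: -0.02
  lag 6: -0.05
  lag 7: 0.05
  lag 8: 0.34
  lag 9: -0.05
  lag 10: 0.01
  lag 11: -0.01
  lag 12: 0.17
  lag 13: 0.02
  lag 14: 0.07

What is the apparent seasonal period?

4

The largest autocorrelation is r_4 = 0.56, with weaker echoes at lags 8 (0.34) and 12 (0.17); the remaining lags stay at or below 0.07.
The dominant spike at lag 4 indicates a seasonal period of 4.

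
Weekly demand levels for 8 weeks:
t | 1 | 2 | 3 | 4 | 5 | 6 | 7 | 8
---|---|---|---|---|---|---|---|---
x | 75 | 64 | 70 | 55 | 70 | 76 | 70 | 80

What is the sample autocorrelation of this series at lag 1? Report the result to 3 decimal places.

-0.071

Mean x̄ = (75 + 64 + 70 + 55 + 70 + 76 + 70 + 80)/8 = 70.0000
Deviations from mean: 5.0000, -6.0000, 0.0000, -15.0000, 0.0000, 6.0000, 0.0000, 10.0000
Σ(x_t−x̄)(x_{t+1}−x̄) = (-30.0000) + (0.0000) + (0.0000) + (0.0000) + (0.0000) + (0.0000) + (0.0000) = -30.0000
Denominator Σ(x_t−x̄)² = 422.0000
r_1 = -30.0000 / 422.0000 = -0.071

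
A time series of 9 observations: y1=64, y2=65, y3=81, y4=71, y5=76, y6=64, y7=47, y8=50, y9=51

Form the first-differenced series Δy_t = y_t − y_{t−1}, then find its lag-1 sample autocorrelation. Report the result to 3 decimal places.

First differences Δy: 1, 16, -10, 5, -12, -17, 3, 1
Mean of differences = -1.6250
Numerator Σ(Δy_t−Δȳ)(Δy_{t+1}−Δȳ) = -125.0156
Denominator Σ(Δy_t−Δȳ)² = 803.8750
r_1(Δy) = -125.0156 / 803.8750 = -0.156

-0.156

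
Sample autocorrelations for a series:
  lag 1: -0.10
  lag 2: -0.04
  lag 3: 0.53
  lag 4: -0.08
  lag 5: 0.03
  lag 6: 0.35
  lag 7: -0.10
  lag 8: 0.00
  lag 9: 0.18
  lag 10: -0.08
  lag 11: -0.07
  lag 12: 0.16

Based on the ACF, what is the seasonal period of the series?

3

The largest autocorrelation is r_3 = 0.53, with weaker echoes at lags 6 (0.35), 9 (0.18) and 12 (0.16); the remaining lags stay at or below 0.03.
The dominant spike at lag 3 indicates a seasonal period of 3.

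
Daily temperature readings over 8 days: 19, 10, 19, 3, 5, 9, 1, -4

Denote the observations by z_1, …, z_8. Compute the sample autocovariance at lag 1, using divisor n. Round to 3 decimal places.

Mean z̄ = (19 + 10 + 19 + 3 + 5 + 9 + 1 − 4)/8 = 7.7500
Σ_{t=1}^{7}(z_t−z̄)(z_{t+1}−z̄) = 77.6875
γ_1 = 77.6875 / 8 = 9.711

9.711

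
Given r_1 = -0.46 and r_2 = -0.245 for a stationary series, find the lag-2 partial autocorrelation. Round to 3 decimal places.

-0.579

φ_{22} = (r_2 − r_1²) / (1 − r_1²)
r_1² = (-0.46)² = 0.2116
Numerator = -0.245 − 0.2116 = -0.4566; denominator = 1 − 0.2116 = 0.7884
φ_{22} = -0.4566 / 0.7884 = -0.579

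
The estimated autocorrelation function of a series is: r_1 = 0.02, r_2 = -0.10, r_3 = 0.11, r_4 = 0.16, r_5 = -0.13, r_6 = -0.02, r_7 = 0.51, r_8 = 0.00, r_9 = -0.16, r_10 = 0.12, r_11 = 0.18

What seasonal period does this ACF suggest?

7

The largest autocorrelation is r_7 = 0.51; the remaining lags stay at or below 0.18.
The dominant spike at lag 7 indicates a seasonal period of 7.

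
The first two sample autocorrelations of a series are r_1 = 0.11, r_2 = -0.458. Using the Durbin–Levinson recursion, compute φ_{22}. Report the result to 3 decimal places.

φ_{22} = (r_2 − r_1²) / (1 − r_1²)
r_1² = (0.11)² = 0.0121
Numerator = -0.458 − 0.0121 = -0.4701; denominator = 1 − 0.0121 = 0.9879
φ_{22} = -0.4701 / 0.9879 = -0.476

-0.476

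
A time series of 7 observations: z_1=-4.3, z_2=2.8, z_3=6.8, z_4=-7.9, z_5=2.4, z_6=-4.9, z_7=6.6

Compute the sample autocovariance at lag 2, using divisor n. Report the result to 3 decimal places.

2.734

Mean z̄ = (-4.3 + 2.8 + 6.8 − 7.9 + 2.4 − 4.9 + 6.6)/7 = 0.2143
Deviations: -4.5143, 2.5857, 6.5857, -8.1143, 2.1857, -5.1143, 6.3857
Σ_{t=1}^{5}(z_t−z̄)(z_{t+2}−z̄) = 19.1396
γ_2 = 19.1396 / 7 = 2.734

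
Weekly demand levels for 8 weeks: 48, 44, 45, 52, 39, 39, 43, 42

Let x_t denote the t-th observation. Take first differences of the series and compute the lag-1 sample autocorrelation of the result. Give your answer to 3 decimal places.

First differences Δx: -4, 1, 7, -13, 0, 4, -1
Mean of differences = -0.8571
Numerator Σ(Δx_t−Δx̄)(Δx_{t+1}−Δx̄) = -93.5918
Denominator Σ(Δx_t−Δx̄)² = 246.8571
r_1(Δx) = -93.5918 / 246.8571 = -0.379

-0.379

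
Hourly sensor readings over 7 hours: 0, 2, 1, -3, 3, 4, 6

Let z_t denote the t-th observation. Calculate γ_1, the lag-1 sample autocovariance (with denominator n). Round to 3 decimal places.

1.364

Mean z̄ = (0 + 2 + 1 − 3 + 3 + 4 + 6)/7 = 1.8571
Deviations: -1.8571, 0.1429, -0.8571, -4.8571, 1.1429, 2.1429, 4.1429
Σ_{t=1}^{6}(z_t−z̄)(z_{t+1}−z̄) = 9.5510
γ_1 = 9.5510 / 7 = 1.364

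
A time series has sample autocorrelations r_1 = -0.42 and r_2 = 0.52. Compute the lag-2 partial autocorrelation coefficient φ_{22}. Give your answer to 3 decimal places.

0.417

φ_{22} = (r_2 − r_1²) / (1 − r_1²)
r_1² = (-0.42)² = 0.1764
Numerator = 0.52 − 0.1764 = 0.3436; denominator = 1 − 0.1764 = 0.8236
φ_{22} = 0.3436 / 0.8236 = 0.417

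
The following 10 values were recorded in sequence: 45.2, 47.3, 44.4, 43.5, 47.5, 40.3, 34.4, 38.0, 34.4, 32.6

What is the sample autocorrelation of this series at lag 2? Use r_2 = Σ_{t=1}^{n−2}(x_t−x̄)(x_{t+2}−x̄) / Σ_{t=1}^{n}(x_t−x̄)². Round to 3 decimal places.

0.277

Mean x̄ = (45.2 + 47.3 + 44.4 + 43.5 + 47.5 + 40.3 + 34.4 + 38.0 + 34.4 + 32.6)/10 = 40.7600
Numerator Σ_{t=1}^{8}(x_t−x̄)(x_{t+2}−x̄) = 78.7288
Denominator Σ(x_t−x̄)² = 283.9840
r_2 = 78.7288 / 283.9840 = 0.277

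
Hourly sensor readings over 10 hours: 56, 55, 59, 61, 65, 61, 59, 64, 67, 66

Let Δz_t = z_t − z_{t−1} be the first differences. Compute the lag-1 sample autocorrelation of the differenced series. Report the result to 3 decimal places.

-0.106

First differences Δz: -1, 4, 2, 4, -4, -2, 5, 3, -1
Mean of differences = 1.1111
Numerator Σ(Δz_t−Δz̄)(Δz_{t+1}−Δz̄) = -8.5679
Denominator Σ(Δz_t−Δz̄)² = 80.8889
r_1(Δz) = -8.5679 / 80.8889 = -0.106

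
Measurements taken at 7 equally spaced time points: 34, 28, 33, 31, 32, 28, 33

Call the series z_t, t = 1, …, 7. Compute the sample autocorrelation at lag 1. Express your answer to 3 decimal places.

-0.656

Mean z̄ = (34 + 28 + 33 + 31 + 32 + 28 + 33)/7 = 31.2857
Deviations from mean: 2.7143, -3.2857, 1.7143, -0.2857, 0.7143, -3.2857, 1.7143
Σ(z_t−z̄)(z_{t+1}−z̄) = (-8.9184) + (-5.6327) + (-0.4898) + (-0.2041) + (-2.3469) + (-5.6327) = -23.2245
Denominator Σ(z_t−z̄)² = 35.4286
r_1 = -23.2245 / 35.4286 = -0.656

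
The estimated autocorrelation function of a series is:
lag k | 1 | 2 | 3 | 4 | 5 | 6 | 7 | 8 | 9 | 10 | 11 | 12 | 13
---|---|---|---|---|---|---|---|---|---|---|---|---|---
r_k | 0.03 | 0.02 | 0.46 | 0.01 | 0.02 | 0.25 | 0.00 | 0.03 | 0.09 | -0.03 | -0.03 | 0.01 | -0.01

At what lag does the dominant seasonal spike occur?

The largest autocorrelation is r_3 = 0.46, with a weaker echo at lag 6 (0.25); the remaining lags stay at or below 0.09.
The dominant spike at lag 3 indicates a seasonal period of 3.

3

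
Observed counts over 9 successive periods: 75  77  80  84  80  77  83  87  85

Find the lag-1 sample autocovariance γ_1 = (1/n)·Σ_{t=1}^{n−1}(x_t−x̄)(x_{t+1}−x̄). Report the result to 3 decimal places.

Mean x̄ = (75 + 77 + 80 + 84 + 80 + 77 + 83 + 87 + 85)/9 = 80.8889
Σ_{t=1}^{8}(x_t−x̄)(x_{t+1}−x̄) = 54.0988
γ_1 = 54.0988 / 9 = 6.011

6.011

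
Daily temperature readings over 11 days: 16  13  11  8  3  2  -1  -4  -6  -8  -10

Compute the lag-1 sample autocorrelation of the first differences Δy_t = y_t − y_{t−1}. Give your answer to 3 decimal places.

First differences Δy: -3, -2, -3, -5, -1, -3, -3, -2, -2, -2
Mean of differences = -2.6000
Numerator Σ(Δy_t−Δȳ)(Δy_{t+1}−Δȳ) = -3.3600
Denominator Σ(Δy_t−Δȳ)² = 10.4000
r_1(Δy) = -3.3600 / 10.4000 = -0.323

-0.323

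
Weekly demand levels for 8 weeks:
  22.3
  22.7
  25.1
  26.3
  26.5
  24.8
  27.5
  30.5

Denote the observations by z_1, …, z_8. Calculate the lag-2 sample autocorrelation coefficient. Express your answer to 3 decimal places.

Mean z̄ = (22.3 + 22.7 + 25.1 + 26.3 + 26.5 + 24.8 + 27.5 + 30.5)/8 = 25.7125
Deviations from mean: -3.4125, -3.0125, -0.6125, 0.5875, 0.7875, -0.9125, 1.7875, 4.7875
Numerator Σ_{t=1}^{6}(z_t−z̄)(z_{t+2}−z̄) = -3.6591
Denominator Σ(z_t−z̄)² = 49.0088
r_2 = -3.6591 / 49.0088 = -0.075

-0.075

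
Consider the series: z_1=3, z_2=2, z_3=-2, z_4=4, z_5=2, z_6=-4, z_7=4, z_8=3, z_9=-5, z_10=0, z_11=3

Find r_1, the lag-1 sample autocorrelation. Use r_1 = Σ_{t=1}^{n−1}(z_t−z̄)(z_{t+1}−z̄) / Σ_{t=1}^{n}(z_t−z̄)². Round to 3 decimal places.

-0.286

Mean z̄ = (3 + 2 − 2 + 4 + 2 − 4 + 4 + 3 − 5 + 0 + 3)/11 = 0.9091
Numerator Σ_{t=1}^{10}(z_t−z̄)(z_{t+1}−z̄) = -29.4628
Denominator Σ(z_t−z̄)² = 102.9091
r_1 = -29.4628 / 102.9091 = -0.286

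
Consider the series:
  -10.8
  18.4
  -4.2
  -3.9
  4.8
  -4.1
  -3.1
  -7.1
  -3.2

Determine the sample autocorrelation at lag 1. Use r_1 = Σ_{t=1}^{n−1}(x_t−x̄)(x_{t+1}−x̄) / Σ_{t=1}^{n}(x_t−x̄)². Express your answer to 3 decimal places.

Mean x̄ = (-10.8 + 18.4 − 4.2 − 3.9 + 4.8 − 4.1 − 3.1 − 7.1 − 3.2)/9 = -1.4667
Numerator Σ_{t=1}^{8}(x_t−x̄)(x_{t+1}−x̄) = -241.5578
Denominator Σ(x_t−x̄)² = 578.8000
r_1 = -241.5578 / 578.8000 = -0.417

-0.417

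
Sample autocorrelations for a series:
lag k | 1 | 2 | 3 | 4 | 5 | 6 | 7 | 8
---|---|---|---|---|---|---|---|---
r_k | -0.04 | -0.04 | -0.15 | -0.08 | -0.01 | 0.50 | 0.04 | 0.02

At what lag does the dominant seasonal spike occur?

6

The largest autocorrelation is r_6 = 0.50; the remaining lags stay at or below 0.04.
The dominant spike at lag 6 indicates a seasonal period of 6.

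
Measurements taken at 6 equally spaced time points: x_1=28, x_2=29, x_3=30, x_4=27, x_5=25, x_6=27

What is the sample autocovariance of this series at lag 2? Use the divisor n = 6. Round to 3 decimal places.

Mean x̄ = (28 + 29 + 30 + 27 + 25 + 27)/6 = 27.6667
Σ_{t=1}^{4}(x_t−x̄)(x_{t+2}−x̄) = -5.8889
γ_2 = -5.8889 / 6 = -0.981

-0.981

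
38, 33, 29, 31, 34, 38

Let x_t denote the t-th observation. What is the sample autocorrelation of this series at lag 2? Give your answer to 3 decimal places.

Mean x̄ = (38 + 33 + 29 + 31 + 34 + 38)/6 = 33.8333
Deviations from mean: 4.1667, -0.8333, -4.8333, -2.8333, 0.1667, 4.1667
Σ(x_t−x̄)(x_{t+2}−x̄) = (-20.1389) + (2.3611) + (-0.8056) + (-11.8056) = -30.3889
Denominator Σ(x_t−x̄)² = 66.8333
r_2 = -30.3889 / 66.8333 = -0.455

-0.455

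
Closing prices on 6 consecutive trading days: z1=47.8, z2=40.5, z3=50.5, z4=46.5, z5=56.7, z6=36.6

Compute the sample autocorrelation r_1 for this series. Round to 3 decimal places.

-0.517

Mean z̄ = (47.8 + 40.5 + 50.5 + 46.5 + 56.7 + 36.6)/6 = 46.4333
Deviations from mean: 1.3667, -5.9333, 4.0667, 0.0667, 10.2667, -9.8333
Numerator Σ_{t=1}^{5}(z_t−z̄)(z_{t+1}−z̄) = -132.2378
Denominator Σ(z_t−z̄)² = 255.7133
r_1 = -132.2378 / 255.7133 = -0.517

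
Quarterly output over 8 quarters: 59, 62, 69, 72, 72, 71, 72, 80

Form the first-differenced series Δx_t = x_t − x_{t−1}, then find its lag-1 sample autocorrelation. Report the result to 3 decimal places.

0.143

First differences Δx: 3, 7, 3, 0, -1, 1, 8
Mean of differences = 3.0000
Numerator Σ(Δx_t−Δx̄)(Δx_{t+1}−Δx̄) = 10.0000
Denominator Σ(Δx_t−Δx̄)² = 70.0000
r_1(Δx) = 10.0000 / 70.0000 = 0.143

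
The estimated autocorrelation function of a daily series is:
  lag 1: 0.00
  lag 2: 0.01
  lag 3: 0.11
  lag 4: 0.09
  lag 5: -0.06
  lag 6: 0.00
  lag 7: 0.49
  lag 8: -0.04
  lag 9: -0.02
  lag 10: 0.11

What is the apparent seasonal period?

7

The largest autocorrelation is r_7 = 0.49; the remaining lags stay at or below 0.11.
The dominant spike at lag 7 indicates a seasonal period of 7.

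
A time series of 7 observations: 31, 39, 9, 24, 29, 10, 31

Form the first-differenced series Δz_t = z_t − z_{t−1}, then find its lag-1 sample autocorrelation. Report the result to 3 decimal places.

First differences Δz: 8, -30, 15, 5, -19, 21
Mean of differences = 0.0000
Numerator Σ(Δz_t−Δz̄)(Δz_{t+1}−Δz̄) = -1109.0000
Denominator Σ(Δz_t−Δz̄)² = 2016.0000
r_1(Δz) = -1109.0000 / 2016.0000 = -0.550

-0.550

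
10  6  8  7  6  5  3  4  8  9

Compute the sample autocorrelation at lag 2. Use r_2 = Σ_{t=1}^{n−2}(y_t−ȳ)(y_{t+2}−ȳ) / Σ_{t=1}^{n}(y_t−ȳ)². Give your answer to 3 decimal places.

Mean ȳ = (10 + 6 + 8 + 7 + 6 + 5 + 3 + 4 + 8 + 9)/10 = 6.6000
Numerator Σ_{t=1}^{8}(y_t−ȳ)(y_{t+2}−ȳ) = -1.9200
Denominator Σ(y_t−ȳ)² = 44.4000
r_2 = -1.9200 / 44.4000 = -0.043

-0.043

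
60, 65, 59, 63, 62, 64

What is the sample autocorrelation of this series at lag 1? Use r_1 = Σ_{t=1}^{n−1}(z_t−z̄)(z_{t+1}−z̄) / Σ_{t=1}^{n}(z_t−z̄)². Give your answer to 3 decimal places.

Mean z̄ = (60 + 65 + 59 + 63 + 62 + 64)/6 = 62.1667
Σ(z_t−z̄)(z_{t+1}−z̄) = (-6.1389) + (-8.9722) + (-2.6389) + (-0.1389) + (-0.3056) = -18.1944
Denominator Σ(z_t−z̄)² = 26.8333
r_1 = -18.1944 / 26.8333 = -0.678

-0.678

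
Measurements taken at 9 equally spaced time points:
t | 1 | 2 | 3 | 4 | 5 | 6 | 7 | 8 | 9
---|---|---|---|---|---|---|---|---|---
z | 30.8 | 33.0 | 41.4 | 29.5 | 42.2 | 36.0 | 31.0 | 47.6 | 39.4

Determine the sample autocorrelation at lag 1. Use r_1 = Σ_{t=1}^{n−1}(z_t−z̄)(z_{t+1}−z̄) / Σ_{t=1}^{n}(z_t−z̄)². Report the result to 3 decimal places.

-0.327

Mean z̄ = (30.8 + 33.0 + 41.4 + 29.5 + 42.2 + 36.0 + 31.0 + 47.6 + 39.4)/9 = 36.7667
Numerator Σ_{t=1}^{8}(z_t−z̄)(z_{t+1}−z̄) = -101.8178
Denominator Σ(z_t−z̄)² = 311.7200
r_1 = -101.8178 / 311.7200 = -0.327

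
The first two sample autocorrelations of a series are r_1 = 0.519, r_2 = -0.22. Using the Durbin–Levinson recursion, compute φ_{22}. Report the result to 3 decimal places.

φ_{22} = (r_2 − r_1²) / (1 − r_1²)
r_1² = (0.519)² = 0.269361
Numerator = -0.22 − 0.2694 = -0.4894; denominator = 1 − 0.2694 = 0.7306
φ_{22} = -0.4894 / 0.7306 = -0.670

-0.670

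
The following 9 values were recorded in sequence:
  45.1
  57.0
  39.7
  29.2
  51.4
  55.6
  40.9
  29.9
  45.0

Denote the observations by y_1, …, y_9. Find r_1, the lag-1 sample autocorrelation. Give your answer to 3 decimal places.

Mean ȳ = (45.1 + 57.0 + 39.7 + 29.2 + 51.4 + 55.6 + 40.9 + 29.9 + 45.0)/9 = 43.7556
Numerator Σ_{t=1}^{8}(y_t−ȳ)(y_{t+1}−ȳ) = -9.1009
Denominator Σ(y_t−ȳ)² = 805.9422
r_1 = -9.1009 / 805.9422 = -0.011

-0.011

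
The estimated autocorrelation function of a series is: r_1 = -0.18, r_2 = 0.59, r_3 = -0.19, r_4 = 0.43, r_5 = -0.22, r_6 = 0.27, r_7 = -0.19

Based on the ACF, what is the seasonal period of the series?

2

The largest autocorrelation is r_2 = 0.59, with weaker echoes at lags 4 (0.43) and 6 (0.27); the remaining lags stay at or below -0.18.
The dominant spike at lag 2 indicates a seasonal period of 2.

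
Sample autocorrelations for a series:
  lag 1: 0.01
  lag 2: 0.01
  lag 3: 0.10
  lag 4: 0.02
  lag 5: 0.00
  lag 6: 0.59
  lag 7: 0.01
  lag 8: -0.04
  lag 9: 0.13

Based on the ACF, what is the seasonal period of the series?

The largest autocorrelation is r_6 = 0.59; the remaining lags stay at or below 0.13.
The dominant spike at lag 6 indicates a seasonal period of 6.

6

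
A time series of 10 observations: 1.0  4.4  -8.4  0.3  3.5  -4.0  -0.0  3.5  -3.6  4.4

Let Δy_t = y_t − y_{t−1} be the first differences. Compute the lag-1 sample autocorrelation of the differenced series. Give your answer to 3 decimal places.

-0.536

First differences Δy: 3.4, -12.8, 8.7, 3.2, -7.5, 4.0, 3.5, -7.1, 8.0
Mean of differences = 0.3778
Numerator Σ(Δy_t−Δȳ)(Δy_{t+1}−Δȳ) = -245.8105
Denominator Σ(Δy_t−Δȳ)² = 458.9556
r_1(Δy) = -245.8105 / 458.9556 = -0.536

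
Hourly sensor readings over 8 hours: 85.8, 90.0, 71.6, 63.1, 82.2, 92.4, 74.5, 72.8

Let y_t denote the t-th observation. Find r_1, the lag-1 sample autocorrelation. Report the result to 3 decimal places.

0.098

Mean ȳ = (85.8 + 90.0 + 71.6 + 63.1 + 82.2 + 92.4 + 74.5 + 72.8)/8 = 79.0500
Numerator Σ_{t=1}^{7}(y_t−ȳ)(y_{t+1}−ȳ) = 70.6675
Denominator Σ(y_t−ȳ)² = 723.2800
r_1 = 70.6675 / 723.2800 = 0.098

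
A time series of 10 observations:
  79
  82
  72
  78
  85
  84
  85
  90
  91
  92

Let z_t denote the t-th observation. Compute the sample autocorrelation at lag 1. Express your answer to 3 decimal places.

0.564

Mean z̄ = (79 + 82 + 72 + 78 + 85 + 84 + 85 + 90 + 91 + 92)/10 = 83.8000
Numerator Σ_{t=1}^{9}(z_t−z̄)(z_{t+1}−z̄) = 202.9600
Denominator Σ(z_t−z̄)² = 359.6000
r_1 = 202.9600 / 359.6000 = 0.564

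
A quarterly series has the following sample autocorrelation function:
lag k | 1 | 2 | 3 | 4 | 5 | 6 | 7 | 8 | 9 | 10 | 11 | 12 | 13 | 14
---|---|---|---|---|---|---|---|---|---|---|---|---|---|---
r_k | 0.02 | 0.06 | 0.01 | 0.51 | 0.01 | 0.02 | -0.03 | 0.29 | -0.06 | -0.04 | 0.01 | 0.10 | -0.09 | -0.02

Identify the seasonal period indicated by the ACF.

4

The largest autocorrelation is r_4 = 0.51, with a weaker echo at lag 8 (0.29); the remaining lags stay at or below 0.10.
The dominant spike at lag 4 indicates a seasonal period of 4.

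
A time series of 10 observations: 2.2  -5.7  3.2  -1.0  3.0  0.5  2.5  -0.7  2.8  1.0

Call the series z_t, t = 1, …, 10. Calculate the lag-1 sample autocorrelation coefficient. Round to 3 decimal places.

Mean z̄ = (2.2 − 5.7 + 3.2 − 1.0 + 3.0 + 0.5 + 2.5 − 0.7 + 2.8 + 1.0)/10 = 0.7800
Numerator Σ_{t=1}^{9}(z_t−z̄)(z_{t+1}−z̄) = -39.3364
Denominator Σ(z_t−z̄)² = 67.3160
r_1 = -39.3364 / 67.3160 = -0.584

-0.584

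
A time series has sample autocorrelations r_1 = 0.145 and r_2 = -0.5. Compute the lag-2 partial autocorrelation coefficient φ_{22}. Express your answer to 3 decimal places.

-0.532

φ_{22} = (r_2 − r_1²) / (1 − r_1²)
r_1² = (0.145)² = 0.021025
Numerator = -0.5 − 0.0210 = -0.5210; denominator = 1 − 0.0210 = 0.9790
φ_{22} = -0.5210 / 0.9790 = -0.532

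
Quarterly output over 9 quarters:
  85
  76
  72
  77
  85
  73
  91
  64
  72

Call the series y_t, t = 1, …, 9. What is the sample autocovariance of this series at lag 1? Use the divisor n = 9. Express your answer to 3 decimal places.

-23.092

Mean ȳ = (85 + 76 + 72 + 77 + 85 + 73 + 91 + 64 + 72)/9 = 77.2222
Σ_{t=1}^{8}(y_t−ȳ)(y_{t+1}−ȳ) = -207.8272
γ_1 = -207.8272 / 9 = -23.092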